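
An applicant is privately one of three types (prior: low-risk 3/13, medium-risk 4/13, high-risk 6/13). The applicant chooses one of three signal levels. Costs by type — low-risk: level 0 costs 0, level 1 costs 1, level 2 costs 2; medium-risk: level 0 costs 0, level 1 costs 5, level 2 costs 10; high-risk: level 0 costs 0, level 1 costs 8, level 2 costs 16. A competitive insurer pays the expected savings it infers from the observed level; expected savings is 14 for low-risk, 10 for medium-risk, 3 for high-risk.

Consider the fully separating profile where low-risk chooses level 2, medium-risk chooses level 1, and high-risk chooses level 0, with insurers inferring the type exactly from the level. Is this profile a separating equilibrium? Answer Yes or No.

Separating rebates: level 2 → 14, level 1 → 10, level 0 → 3.
low-risk (assigned level 2): level 0: 3 − 0 = 3; level 1: 10 − 1 = 9; level 2: 14 − 2 = 12. low-risk stays.
medium-risk (assigned level 1): level 0: 3 − 0 = 3; level 1: 10 − 5 = 5; level 2: 14 − 10 = 4. medium-risk stays.
high-risk (assigned level 0): level 0: 3 − 0 = 3; level 1: 10 − 8 = 2; level 2: 14 − 16 = -2. high-risk stays.
Every type prefers its assigned level; separation holds.

Yes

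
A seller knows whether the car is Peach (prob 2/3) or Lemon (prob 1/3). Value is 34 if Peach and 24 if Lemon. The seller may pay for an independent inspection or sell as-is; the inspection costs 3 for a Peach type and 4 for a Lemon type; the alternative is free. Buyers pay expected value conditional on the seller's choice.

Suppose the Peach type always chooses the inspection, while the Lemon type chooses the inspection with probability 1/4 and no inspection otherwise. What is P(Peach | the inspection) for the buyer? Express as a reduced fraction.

8/9

P(the inspection) = (2/3)·1 + (1/3)·(1/4) = 3/4.
By Bayes' rule, P(Peach | the inspection) = (2/3) / (3/4) = 8/9.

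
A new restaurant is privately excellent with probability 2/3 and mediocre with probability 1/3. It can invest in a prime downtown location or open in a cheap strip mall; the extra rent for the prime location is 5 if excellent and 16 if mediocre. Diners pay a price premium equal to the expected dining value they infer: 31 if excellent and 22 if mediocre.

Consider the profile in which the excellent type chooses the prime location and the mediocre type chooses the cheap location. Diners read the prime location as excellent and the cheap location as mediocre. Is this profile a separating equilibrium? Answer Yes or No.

Under these beliefs, the prime location earns price premium 31 and the cheap location earns price premium 22.
excellent: the prime location nets 31 − 5 = 26; the cheap location nets 22. excellent prefers the prime location.
mediocre: the prime location nets 31 − 16 = 15; the cheap location nets 22. mediocre prefers the cheap location.
Neither type deviates, so the separating profile is an equilibrium.

Yes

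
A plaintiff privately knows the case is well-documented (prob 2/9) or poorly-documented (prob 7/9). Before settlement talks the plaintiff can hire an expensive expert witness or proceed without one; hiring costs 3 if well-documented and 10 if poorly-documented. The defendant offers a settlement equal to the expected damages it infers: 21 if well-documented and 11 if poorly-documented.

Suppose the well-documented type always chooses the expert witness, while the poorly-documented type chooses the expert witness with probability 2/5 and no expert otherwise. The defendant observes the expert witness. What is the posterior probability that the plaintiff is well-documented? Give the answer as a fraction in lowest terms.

5/12

P(the expert witness) = (2/9)·1 + (7/9)·(2/5) = 8/15.
By Bayes' rule, P(well-documented | the expert witness) = (2/9) / (8/15) = 5/12.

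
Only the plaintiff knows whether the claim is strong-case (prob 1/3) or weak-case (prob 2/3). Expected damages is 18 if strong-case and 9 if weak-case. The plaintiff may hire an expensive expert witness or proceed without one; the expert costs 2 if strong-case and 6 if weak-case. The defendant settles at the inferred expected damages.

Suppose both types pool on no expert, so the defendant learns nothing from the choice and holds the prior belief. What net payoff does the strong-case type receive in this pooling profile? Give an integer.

12

Pooled settlement = 1/3·18 + 2/3·9 = 12.
strong-case pays no cost for no expert, so net payoff = 12.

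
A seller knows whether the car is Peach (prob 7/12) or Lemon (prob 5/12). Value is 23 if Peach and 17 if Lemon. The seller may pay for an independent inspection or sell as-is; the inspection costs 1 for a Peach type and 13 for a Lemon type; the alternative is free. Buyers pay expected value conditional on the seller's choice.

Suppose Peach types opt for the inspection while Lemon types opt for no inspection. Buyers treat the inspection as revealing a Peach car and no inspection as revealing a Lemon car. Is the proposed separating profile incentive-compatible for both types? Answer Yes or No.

Yes

Under these beliefs, the inspection earns price 23 and no inspection earns price 17.
Peach: the inspection nets 23 − 1 = 22; no inspection nets 17. Peach prefers the inspection.
Lemon: the inspection nets 23 − 13 = 10; no inspection nets 17. Lemon prefers no inspection.
Neither type deviates, so the separating profile is an equilibrium.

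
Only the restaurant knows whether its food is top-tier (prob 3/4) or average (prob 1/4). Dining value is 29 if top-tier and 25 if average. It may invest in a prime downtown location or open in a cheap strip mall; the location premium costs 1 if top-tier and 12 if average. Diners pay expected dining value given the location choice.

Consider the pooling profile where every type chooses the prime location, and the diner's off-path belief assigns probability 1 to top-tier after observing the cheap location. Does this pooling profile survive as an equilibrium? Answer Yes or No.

No

On path, the diner holds the prior and pays 3/4·29 + 1/4·25 = 28. Off path (the cheap location), believing top-tier, it pays 29.
top-tier: the prime location nets 28 − 1 = 27; the cheap location nets 29. top-tier would deviate.
average: the prime location nets 28 − 12 = 16; the cheap location nets 29. average would deviate.
A type deviates, so pooling fails.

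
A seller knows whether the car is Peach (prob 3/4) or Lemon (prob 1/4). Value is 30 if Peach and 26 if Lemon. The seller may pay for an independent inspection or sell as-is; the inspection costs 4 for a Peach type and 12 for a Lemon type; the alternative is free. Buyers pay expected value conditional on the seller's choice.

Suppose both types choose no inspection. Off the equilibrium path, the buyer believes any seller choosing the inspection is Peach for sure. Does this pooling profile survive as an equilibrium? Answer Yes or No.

On path, the buyer holds the prior and pays 3/4·30 + 1/4·26 = 29. Off path (the inspection), believing Peach, it pays 30.
Peach: no inspection nets 29; the inspection nets 30 − 4 = 26. Peach stays.
Lemon: no inspection nets 29; the inspection nets 30 − 12 = 18. Lemon stays.
No type deviates, so pooling is sustained.

Yes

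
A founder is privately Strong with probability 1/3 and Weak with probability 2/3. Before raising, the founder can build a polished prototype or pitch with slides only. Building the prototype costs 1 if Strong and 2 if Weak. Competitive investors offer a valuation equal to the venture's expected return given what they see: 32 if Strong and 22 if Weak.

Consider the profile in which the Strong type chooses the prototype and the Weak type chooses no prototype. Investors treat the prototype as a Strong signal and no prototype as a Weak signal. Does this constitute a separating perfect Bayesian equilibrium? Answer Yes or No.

No

Under these beliefs, the prototype earns valuation 32 and no prototype earns valuation 22.
Strong: the prototype nets 32 − 1 = 31; no prototype nets 22. Strong prefers the prototype.
Weak: the prototype nets 32 − 2 = 30; no prototype nets 22. Weak would deviate to the prototype.
Weak has a profitable deviation, so the profile is not an equilibrium.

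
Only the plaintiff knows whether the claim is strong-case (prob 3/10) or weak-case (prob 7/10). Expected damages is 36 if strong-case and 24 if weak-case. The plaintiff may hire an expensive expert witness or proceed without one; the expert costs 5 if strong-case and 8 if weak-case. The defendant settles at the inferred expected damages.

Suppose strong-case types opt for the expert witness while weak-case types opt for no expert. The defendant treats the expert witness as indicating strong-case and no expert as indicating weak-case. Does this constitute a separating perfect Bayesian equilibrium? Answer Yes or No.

Under these beliefs, the expert witness earns settlement 36 and no expert earns settlement 24.
strong-case: the expert witness nets 36 − 5 = 31; no expert nets 24. strong-case prefers the expert witness.
weak-case: the expert witness nets 36 − 8 = 28; no expert nets 24. weak-case would deviate to the expert witness.
weak-case has a profitable deviation, so the profile is not an equilibrium.

No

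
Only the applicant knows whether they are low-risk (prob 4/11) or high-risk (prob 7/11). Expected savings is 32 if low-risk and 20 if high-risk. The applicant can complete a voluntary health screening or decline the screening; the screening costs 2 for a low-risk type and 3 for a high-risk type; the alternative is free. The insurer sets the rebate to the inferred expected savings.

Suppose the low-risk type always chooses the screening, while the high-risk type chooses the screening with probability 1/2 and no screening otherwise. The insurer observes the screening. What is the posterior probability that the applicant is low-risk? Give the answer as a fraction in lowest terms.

8/15

P(the screening) = (4/11)·1 + (7/11)·(1/2) = 15/22.
By Bayes' rule, P(low-risk | the screening) = (4/11) / (15/22) = 8/15.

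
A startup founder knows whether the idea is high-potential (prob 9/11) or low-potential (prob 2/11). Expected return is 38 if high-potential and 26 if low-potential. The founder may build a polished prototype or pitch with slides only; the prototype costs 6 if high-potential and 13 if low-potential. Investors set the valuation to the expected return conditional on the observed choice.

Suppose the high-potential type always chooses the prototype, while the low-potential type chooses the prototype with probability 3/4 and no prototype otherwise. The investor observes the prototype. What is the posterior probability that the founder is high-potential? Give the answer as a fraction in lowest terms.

6/7

P(the prototype) = (9/11)·1 + (2/11)·(3/4) = 21/22.
By Bayes' rule, P(high-potential | the prototype) = (9/11) / (21/22) = 6/7.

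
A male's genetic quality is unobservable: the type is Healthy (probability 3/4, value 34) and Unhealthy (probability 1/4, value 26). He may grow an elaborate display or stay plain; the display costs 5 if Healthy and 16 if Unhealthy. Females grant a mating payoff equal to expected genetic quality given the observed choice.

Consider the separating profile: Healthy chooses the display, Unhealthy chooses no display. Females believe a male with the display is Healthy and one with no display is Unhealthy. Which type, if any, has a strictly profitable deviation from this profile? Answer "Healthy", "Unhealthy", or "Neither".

The display pays 34; no display pays 26.
Healthy: assigned the display, nets 34 − 5 = 29; deviating to no display nets 26.
Unhealthy: assigned no display, nets 26; deviating to the display nets 34 − 16 = 18.
Both types strictly prefer their assigned action; no profitable deviation.

Neither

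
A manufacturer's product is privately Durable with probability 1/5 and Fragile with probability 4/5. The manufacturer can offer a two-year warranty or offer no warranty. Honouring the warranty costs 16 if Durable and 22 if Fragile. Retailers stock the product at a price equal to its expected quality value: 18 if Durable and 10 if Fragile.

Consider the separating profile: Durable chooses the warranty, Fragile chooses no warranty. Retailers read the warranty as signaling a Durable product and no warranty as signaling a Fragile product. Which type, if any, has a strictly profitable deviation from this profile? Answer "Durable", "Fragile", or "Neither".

Durable

The warranty pays 18; no warranty pays 10.
Durable: assigned the warranty, nets 18 − 16 = 2; deviating to no warranty nets 10.
Fragile: assigned no warranty, nets 10; deviating to the warranty nets 18 − 22 = -4.
The Durable type gains 8 by deviating.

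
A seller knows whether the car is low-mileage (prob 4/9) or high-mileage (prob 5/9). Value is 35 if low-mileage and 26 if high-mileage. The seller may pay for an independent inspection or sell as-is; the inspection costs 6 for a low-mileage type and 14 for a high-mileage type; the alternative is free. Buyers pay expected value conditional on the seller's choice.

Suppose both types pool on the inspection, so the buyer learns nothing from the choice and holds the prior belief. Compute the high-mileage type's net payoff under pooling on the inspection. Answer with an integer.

16

Pooled price = 4/9·35 + 5/9·26 = 30.
high-mileage pays cost 14 for the inspection, so net payoff = 30 − 14 = 16.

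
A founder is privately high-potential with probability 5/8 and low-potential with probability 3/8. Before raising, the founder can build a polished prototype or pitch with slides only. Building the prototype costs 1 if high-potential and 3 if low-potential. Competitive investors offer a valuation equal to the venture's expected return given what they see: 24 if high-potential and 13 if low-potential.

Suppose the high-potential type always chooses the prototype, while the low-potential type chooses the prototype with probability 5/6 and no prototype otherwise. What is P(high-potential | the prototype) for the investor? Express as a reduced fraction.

2/3

P(the prototype) = (5/8)·1 + (3/8)·(5/6) = 15/16.
By Bayes' rule, P(high-potential | the prototype) = (5/8) / (15/16) = 2/3.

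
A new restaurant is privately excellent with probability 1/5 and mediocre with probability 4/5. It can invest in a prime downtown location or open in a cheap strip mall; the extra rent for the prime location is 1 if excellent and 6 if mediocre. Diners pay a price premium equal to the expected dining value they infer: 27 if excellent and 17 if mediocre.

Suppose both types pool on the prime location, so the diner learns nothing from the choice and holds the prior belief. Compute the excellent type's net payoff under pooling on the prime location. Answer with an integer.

18

Pooled price premium = 1/5·27 + 4/5·17 = 19.
excellent pays cost 1 for the prime location, so net payoff = 19 − 1 = 18.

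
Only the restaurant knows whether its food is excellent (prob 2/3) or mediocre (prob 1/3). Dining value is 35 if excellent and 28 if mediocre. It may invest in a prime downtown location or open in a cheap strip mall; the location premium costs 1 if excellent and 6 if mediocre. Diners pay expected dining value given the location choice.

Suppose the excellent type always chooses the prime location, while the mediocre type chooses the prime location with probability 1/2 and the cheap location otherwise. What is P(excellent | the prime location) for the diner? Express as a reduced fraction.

P(the prime location) = (2/3)·1 + (1/3)·(1/2) = 5/6.
By Bayes' rule, P(excellent | the prime location) = (2/3) / (5/6) = 4/5.

4/5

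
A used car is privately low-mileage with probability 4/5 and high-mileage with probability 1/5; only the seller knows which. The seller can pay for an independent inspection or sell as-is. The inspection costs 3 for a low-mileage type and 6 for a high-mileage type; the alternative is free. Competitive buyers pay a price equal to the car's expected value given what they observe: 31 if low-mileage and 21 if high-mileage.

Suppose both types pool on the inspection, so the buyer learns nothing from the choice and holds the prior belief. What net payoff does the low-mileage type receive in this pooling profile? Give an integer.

Pooled price = 4/5·31 + 1/5·21 = 29.
low-mileage pays cost 3 for the inspection, so net payoff = 29 − 3 = 26.

26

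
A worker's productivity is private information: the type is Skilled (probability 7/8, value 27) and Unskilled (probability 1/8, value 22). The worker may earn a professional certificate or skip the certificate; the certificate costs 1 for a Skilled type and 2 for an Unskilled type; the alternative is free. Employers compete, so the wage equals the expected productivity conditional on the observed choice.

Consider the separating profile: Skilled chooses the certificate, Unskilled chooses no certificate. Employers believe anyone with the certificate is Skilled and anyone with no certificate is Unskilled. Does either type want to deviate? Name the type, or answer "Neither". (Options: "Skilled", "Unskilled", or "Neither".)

The certificate pays 27; no certificate pays 22.
Skilled: assigned the certificate, nets 27 − 1 = 26; deviating to no certificate nets 22.
Unskilled: assigned no certificate, nets 22; deviating to the certificate nets 27 − 2 = 25.
The Unskilled type gains 3 by deviating.

Unskilled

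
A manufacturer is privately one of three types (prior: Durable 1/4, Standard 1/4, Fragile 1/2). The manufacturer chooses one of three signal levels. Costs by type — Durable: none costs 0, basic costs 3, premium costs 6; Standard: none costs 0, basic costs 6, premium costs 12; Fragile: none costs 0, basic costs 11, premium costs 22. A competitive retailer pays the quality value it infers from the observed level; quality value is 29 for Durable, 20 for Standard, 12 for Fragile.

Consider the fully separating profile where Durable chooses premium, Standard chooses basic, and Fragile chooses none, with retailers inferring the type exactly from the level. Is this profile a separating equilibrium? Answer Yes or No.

Separating prices: premium → 29, basic → 20, none → 12.
Durable (assigned premium): none: 12 − 0 = 12; basic: 20 − 3 = 17; premium: 29 − 6 = 23. Durable stays.
Standard (assigned basic): none: 12 − 0 = 12; basic: 20 − 6 = 14; premium: 29 − 12 = 17. Standard prefers premium.
Fragile (assigned none): none: 12 − 0 = 12; basic: 20 − 11 = 9; premium: 29 − 22 = 7. Fragile stays.
At least one type deviates; the separating profile fails.

No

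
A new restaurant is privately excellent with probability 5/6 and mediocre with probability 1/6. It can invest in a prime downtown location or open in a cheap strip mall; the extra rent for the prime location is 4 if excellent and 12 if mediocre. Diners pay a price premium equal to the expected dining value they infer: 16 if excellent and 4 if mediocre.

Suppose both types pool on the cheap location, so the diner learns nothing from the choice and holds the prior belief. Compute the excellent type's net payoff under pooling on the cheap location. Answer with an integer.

14

Pooled price premium = 5/6·16 + 1/6·4 = 14.
excellent pays no cost for the cheap location, so net payoff = 14.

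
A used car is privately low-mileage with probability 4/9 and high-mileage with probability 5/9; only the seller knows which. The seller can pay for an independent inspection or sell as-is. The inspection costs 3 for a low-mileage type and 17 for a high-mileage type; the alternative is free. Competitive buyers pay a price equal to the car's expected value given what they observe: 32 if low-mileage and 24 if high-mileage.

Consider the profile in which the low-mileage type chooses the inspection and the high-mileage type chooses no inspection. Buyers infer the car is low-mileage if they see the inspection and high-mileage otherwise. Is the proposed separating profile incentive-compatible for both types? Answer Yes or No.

Under these beliefs, the inspection earns price 32 and no inspection earns price 24.
low-mileage: the inspection nets 32 − 3 = 29; no inspection nets 24. low-mileage prefers the inspection.
high-mileage: the inspection nets 32 − 17 = 15; no inspection nets 24. high-mileage prefers no inspection.
Neither type deviates, so the separating profile is an equilibrium.

Yes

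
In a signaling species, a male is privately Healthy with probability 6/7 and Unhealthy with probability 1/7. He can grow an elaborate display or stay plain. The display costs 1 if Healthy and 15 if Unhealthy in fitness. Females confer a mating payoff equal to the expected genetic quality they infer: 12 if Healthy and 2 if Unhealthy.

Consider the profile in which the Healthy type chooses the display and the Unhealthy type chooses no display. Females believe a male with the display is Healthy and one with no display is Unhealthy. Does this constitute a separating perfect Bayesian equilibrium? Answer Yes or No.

Under these beliefs, the display earns mating payoff 12 and no display earns mating payoff 2.
Healthy: the display nets 12 − 1 = 11; no display nets 2. Healthy prefers the display.
Unhealthy: the display nets 12 − 15 = -3; no display nets 2. Unhealthy prefers no display.
Neither type deviates, so the separating profile is an equilibrium.

Yes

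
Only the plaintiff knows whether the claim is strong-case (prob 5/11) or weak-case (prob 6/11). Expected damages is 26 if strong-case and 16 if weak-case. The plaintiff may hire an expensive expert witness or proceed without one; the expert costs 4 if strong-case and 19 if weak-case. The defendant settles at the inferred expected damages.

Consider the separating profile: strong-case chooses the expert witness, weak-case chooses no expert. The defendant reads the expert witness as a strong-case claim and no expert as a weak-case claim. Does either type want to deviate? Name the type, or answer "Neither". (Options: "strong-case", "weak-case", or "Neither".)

The expert witness pays 26; no expert pays 16.
strong-case: assigned the expert witness, nets 26 − 4 = 22; deviating to no expert nets 16.
weak-case: assigned no expert, nets 16; deviating to the expert witness nets 26 − 19 = 7.
Both types strictly prefer their assigned action; no profitable deviation.

Neither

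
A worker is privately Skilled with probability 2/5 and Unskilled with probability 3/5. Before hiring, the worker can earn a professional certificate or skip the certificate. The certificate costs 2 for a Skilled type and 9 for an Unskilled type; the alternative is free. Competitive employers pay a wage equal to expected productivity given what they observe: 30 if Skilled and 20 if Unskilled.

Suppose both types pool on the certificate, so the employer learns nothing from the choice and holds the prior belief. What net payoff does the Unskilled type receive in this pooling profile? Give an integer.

Pooled wage = 2/5·30 + 3/5·20 = 24.
Unskilled pays cost 9 for the certificate, so net payoff = 24 − 9 = 15.

15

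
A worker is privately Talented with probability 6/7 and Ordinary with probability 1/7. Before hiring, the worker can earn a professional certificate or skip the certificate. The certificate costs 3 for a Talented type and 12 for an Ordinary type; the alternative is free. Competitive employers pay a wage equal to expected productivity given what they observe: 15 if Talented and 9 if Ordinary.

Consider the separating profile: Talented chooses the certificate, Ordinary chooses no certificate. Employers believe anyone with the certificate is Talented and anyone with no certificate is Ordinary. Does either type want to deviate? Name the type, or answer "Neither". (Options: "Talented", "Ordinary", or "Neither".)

The certificate pays 15; no certificate pays 9.
Talented: assigned the certificate, nets 15 − 3 = 12; deviating to no certificate nets 9.
Ordinary: assigned no certificate, nets 9; deviating to the certificate nets 15 − 12 = 3.
Both types strictly prefer their assigned action; no profitable deviation.

Neither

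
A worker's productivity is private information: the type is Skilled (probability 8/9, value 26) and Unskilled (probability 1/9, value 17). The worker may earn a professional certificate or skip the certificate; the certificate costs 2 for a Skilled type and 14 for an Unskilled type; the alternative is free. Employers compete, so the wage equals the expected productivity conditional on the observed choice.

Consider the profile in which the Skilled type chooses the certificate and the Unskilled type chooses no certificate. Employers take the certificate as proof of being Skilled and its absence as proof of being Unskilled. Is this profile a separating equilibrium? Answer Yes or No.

Yes

Under these beliefs, the certificate earns wage 26 and no certificate earns wage 17.
Skilled: the certificate nets 26 − 2 = 24; no certificate nets 17. Skilled prefers the certificate.
Unskilled: the certificate nets 26 − 14 = 12; no certificate nets 17. Unskilled prefers no certificate.
Neither type deviates, so the separating profile is an equilibrium.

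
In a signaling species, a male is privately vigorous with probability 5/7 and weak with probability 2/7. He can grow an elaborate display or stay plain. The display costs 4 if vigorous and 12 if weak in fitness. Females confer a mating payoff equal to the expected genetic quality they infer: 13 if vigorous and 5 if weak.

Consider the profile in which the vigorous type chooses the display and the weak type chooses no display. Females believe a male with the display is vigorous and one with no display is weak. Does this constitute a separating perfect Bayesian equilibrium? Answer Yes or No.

Under these beliefs, the display earns mating payoff 13 and no display earns mating payoff 5.
vigorous: the display nets 13 − 4 = 9; no display nets 5. vigorous prefers the display.
weak: the display nets 13 − 12 = 1; no display nets 5. weak prefers no display.
Neither type deviates, so the separating profile is an equilibrium.

Yes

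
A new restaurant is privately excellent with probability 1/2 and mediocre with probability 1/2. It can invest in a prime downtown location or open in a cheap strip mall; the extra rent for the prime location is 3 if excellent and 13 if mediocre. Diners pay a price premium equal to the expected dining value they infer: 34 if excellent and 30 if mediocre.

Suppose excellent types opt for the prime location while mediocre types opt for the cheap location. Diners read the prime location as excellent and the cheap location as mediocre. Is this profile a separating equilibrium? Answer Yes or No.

Under these beliefs, the prime location earns price premium 34 and the cheap location earns price premium 30.
excellent: the prime location nets 34 − 3 = 31; the cheap location nets 30. excellent prefers the prime location.
mediocre: the prime location nets 34 − 13 = 21; the cheap location nets 30. mediocre prefers the cheap location.
Neither type deviates, so the separating profile is an equilibrium.

Yes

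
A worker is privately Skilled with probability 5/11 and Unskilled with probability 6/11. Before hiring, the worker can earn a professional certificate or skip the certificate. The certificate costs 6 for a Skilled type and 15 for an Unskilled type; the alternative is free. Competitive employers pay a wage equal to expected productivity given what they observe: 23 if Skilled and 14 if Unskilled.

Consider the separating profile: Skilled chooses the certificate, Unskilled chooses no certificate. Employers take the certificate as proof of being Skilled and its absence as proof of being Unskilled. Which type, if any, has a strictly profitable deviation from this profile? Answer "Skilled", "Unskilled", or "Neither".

The certificate pays 23; no certificate pays 14.
Skilled: assigned the certificate, nets 23 − 6 = 17; deviating to no certificate nets 14.
Unskilled: assigned no certificate, nets 14; deviating to the certificate nets 23 − 15 = 8.
Both types strictly prefer their assigned action; no profitable deviation.

Neither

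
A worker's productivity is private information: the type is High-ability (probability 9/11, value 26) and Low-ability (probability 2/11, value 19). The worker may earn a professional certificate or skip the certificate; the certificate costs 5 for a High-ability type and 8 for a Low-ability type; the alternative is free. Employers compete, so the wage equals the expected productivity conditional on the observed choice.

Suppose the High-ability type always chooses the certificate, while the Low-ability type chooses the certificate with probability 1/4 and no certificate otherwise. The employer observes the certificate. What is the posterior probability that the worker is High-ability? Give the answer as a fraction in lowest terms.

18/19

P(the certificate) = (9/11)·1 + (2/11)·(1/4) = 19/22.
By Bayes' rule, P(High-ability | the certificate) = (9/11) / (19/22) = 18/19.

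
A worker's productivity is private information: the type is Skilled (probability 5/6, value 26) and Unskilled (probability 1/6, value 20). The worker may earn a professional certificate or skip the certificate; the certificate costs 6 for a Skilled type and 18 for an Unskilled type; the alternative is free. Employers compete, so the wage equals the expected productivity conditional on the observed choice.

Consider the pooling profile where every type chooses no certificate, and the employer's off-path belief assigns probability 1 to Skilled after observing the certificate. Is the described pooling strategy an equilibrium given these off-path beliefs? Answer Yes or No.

On path, the employer holds the prior and pays 5/6·26 + 1/6·20 = 25. Off path (the certificate), believing Skilled, it pays 26.
Skilled: no certificate nets 25; the certificate nets 26 − 6 = 20. Skilled stays.
Unskilled: no certificate nets 25; the certificate nets 26 − 18 = 8. Unskilled stays.
No type deviates, so pooling is sustained.

Yes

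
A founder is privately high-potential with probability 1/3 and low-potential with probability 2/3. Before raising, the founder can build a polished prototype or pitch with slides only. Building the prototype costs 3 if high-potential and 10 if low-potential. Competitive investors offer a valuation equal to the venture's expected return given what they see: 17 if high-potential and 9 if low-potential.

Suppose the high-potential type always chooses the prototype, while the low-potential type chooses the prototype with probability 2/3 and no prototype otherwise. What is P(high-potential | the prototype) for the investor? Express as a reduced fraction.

3/7

P(the prototype) = (1/3)·1 + (2/3)·(2/3) = 7/9.
By Bayes' rule, P(high-potential | the prototype) = (1/3) / (7/9) = 3/7.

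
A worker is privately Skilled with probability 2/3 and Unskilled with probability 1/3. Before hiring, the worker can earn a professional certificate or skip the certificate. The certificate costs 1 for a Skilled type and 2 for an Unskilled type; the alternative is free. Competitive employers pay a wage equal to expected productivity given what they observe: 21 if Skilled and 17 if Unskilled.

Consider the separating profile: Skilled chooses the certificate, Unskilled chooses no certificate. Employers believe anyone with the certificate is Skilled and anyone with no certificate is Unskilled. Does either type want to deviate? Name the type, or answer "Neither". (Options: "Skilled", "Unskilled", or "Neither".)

Unskilled

The certificate pays 21; no certificate pays 17.
Skilled: assigned the certificate, nets 21 − 1 = 20; deviating to no certificate nets 17.
Unskilled: assigned no certificate, nets 17; deviating to the certificate nets 21 − 2 = 19.
The Unskilled type gains 2 by deviating.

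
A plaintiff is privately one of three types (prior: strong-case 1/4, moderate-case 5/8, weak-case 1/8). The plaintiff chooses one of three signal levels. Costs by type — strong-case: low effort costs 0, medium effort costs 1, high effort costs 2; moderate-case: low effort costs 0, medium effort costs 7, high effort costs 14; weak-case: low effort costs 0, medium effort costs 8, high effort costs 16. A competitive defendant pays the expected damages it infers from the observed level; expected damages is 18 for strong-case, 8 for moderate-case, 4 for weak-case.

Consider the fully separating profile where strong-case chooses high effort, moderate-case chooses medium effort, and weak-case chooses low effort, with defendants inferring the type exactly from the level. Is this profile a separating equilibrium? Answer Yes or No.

No

Separating settlements: high effort → 18, medium effort → 8, low effort → 4.
strong-case (assigned high effort): low effort: 4 − 0 = 4; medium effort: 8 − 1 = 7; high effort: 18 − 2 = 16. strong-case stays.
moderate-case (assigned medium effort): low effort: 4 − 0 = 4; medium effort: 8 − 7 = 1; high effort: 18 − 14 = 4. moderate-case prefers low effort.
weak-case (assigned low effort): low effort: 4 − 0 = 4; medium effort: 8 − 8 = 0; high effort: 18 − 16 = 2. weak-case stays.
At least one type deviates; the separating profile fails.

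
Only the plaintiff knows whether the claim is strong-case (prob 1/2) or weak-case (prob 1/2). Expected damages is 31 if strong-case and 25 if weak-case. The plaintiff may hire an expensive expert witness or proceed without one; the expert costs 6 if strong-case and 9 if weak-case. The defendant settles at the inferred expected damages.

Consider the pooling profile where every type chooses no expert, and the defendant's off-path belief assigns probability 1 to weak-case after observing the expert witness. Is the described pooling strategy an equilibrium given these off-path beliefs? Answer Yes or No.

Yes

On path, the defendant holds the prior and pays 1/2·31 + 1/2·25 = 28. Off path (the expert witness), believing weak-case, it pays 25.
strong-case: no expert nets 28; the expert witness nets 25 − 6 = 19. strong-case stays.
weak-case: no expert nets 28; the expert witness nets 25 − 9 = 16. weak-case stays.
No type deviates, so pooling is sustained.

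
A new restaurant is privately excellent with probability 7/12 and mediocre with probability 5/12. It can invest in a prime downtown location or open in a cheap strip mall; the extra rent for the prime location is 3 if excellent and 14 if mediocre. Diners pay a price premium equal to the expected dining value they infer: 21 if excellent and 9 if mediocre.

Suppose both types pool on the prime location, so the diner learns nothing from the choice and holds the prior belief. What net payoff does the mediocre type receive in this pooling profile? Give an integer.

Pooled price premium = 7/12·21 + 5/12·9 = 16.
mediocre pays cost 14 for the prime location, so net payoff = 16 − 14 = 2.

2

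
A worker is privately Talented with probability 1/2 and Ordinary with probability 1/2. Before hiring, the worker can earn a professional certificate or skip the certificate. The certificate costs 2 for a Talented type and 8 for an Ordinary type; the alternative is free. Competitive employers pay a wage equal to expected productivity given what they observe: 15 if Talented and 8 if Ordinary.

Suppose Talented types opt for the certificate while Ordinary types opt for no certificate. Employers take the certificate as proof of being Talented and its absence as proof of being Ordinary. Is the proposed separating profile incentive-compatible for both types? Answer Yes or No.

Yes

Under these beliefs, the certificate earns wage 15 and no certificate earns wage 8.
Talented: the certificate nets 15 − 2 = 13; no certificate nets 8. Talented prefers the certificate.
Ordinary: the certificate nets 15 − 8 = 7; no certificate nets 8. Ordinary prefers no certificate.
Neither type deviates, so the separating profile is an equilibrium.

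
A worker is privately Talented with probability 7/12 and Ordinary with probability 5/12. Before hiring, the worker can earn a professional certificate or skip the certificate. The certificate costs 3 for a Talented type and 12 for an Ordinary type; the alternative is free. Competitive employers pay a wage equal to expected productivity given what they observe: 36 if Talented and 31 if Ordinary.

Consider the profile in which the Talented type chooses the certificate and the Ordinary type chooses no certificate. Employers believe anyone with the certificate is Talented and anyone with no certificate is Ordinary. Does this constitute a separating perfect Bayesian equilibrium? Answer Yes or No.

Yes

Under these beliefs, the certificate earns wage 36 and no certificate earns wage 31.
Talented: the certificate nets 36 − 3 = 33; no certificate nets 31. Talented prefers the certificate.
Ordinary: the certificate nets 36 − 12 = 24; no certificate nets 31. Ordinary prefers no certificate.
Neither type deviates, so the separating profile is an equilibrium.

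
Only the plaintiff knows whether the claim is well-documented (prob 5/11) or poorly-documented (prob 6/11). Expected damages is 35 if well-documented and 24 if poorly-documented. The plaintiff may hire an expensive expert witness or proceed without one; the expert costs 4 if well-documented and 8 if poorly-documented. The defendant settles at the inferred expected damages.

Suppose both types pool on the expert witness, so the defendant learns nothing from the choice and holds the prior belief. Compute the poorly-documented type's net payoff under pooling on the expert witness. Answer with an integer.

Pooled settlement = 5/11·35 + 6/11·24 = 29.
poorly-documented pays cost 8 for the expert witness, so net payoff = 29 − 8 = 21.

21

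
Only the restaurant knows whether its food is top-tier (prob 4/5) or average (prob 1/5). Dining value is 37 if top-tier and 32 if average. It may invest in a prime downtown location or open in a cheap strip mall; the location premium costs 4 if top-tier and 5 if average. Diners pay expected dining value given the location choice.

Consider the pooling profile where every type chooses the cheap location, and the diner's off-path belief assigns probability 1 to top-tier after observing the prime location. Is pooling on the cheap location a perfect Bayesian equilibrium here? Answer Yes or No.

On path, the diner holds the prior and pays 4/5·37 + 1/5·32 = 36. Off path (the prime location), believing top-tier, it pays 37.
top-tier: the cheap location nets 36; the prime location nets 37 − 4 = 33. top-tier stays.
average: the cheap location nets 36; the prime location nets 37 − 5 = 32. average stays.
No type deviates, so pooling is sustained.

Yes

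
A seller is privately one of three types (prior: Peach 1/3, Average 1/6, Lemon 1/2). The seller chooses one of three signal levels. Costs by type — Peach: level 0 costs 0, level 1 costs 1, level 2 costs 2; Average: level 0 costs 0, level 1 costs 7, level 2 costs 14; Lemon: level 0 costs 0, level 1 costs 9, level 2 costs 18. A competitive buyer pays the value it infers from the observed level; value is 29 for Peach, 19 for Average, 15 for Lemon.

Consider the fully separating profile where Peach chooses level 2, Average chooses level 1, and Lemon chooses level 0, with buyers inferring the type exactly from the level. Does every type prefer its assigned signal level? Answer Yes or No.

Separating prices: level 2 → 29, level 1 → 19, level 0 → 15.
Peach (assigned level 2): level 0: 15 − 0 = 15; level 1: 19 − 1 = 18; level 2: 29 − 2 = 27. Peach stays.
Average (assigned level 1): level 0: 15 − 0 = 15; level 1: 19 − 7 = 12; level 2: 29 − 14 = 15. Average prefers level 0.
Lemon (assigned level 0): level 0: 15 − 0 = 15; level 1: 19 − 9 = 10; level 2: 29 − 18 = 11. Lemon stays.
At least one type deviates; the separating profile fails.

No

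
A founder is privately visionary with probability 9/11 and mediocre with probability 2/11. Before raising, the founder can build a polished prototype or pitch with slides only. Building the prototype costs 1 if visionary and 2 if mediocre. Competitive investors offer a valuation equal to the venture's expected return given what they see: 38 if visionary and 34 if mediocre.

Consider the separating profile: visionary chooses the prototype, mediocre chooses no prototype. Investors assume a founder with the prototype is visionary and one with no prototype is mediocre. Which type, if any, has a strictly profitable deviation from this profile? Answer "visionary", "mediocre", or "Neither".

mediocre

The prototype pays 38; no prototype pays 34.
visionary: assigned the prototype, nets 38 − 1 = 37; deviating to no prototype nets 34.
mediocre: assigned no prototype, nets 34; deviating to the prototype nets 38 − 2 = 36.
The mediocre type gains 2 by deviating.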